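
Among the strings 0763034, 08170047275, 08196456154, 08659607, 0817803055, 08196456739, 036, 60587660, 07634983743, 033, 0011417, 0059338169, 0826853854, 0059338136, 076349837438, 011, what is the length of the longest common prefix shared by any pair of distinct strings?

Equivalently: take the maximum, over all pairs, of their longest common prefix length.
e.g. "07634983743" and "076349837438" share the prefix "07634983743" of length 11; no pair shares a longer one.
Longest shared-prefix length: 11

11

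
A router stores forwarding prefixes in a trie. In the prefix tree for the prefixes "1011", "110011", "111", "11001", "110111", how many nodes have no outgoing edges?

4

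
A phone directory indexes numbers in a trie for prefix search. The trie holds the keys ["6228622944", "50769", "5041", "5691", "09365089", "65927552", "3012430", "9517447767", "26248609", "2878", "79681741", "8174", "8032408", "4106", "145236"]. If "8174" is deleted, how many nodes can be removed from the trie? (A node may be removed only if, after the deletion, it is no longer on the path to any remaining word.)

3

A node on "8174"'s path can go only if nothing else ends at it or branches off below it.
The suffix "174" (3 nodes) is used only by "8174"; the node for "8" still has the child "0", so pruning stops there.
Nodes removed: 3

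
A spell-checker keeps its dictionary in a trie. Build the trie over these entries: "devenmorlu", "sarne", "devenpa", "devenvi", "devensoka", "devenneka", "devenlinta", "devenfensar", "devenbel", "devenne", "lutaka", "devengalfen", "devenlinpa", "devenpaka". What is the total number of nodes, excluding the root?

57

Count nodes per top-level branch (shared prefixes stored once):
  'd'-branch (devenbel, devenfensar, devengalfen, devenlinpa, devenlinta, devenmorlu, devenne, devenneka, devenpa, devenpaka, devensoka, devenvi): 46 nodes
  'l'-branch (lutaka): 6 nodes
  's'-branch (sarne): 5 nodes
Sum: 57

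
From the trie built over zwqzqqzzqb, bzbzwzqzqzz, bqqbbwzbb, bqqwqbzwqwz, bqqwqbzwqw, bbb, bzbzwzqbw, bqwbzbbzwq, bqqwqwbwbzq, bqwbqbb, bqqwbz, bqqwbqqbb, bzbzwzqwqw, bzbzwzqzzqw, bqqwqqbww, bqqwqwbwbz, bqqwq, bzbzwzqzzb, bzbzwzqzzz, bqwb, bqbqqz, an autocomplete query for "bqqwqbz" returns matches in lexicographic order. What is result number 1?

DFS of the "bqqwqbz" subtree visits, in order: "bqqwqbzwqw", "bqqwqbzwqwz"
The 1st is bqqwqbzwqw.

bqqwqbzwqw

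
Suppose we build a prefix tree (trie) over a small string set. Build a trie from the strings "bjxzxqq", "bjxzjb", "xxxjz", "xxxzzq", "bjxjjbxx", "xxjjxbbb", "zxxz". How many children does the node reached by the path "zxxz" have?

Walk "zxxz" from the root, arriving at one node.
No stored string extends past "zxxz".
That node has 0 child edges.

0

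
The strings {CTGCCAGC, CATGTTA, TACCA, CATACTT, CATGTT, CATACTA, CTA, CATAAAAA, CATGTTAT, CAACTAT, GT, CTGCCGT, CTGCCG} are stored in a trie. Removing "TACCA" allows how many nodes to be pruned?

5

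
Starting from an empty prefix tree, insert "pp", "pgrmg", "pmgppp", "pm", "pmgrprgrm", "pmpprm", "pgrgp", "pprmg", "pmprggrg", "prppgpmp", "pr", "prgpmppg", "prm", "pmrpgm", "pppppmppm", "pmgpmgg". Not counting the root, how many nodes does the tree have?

Trace insertions, counting only characters that open a new branch:
  "pp" → 2 new (p, p)
  "pgrmg" → prefix "p" already present; 4 new (g, r, m, g)
  "pmgppp" → prefix "p" already present; 5 new (m, g, p, p, p)
  "pm" → prefix "pm" already present; 0 new (none)
  "pmgrprgrm" → prefix "pmg" already present; 6 new (r, p, r, g, r, m)
  "pmpprm" → prefix "pm" already present; 4 new (p, p, r, m)
  "pgrgp" → prefix "pgr" already present; 2 new (g, p)
  "pprmg" → prefix "pp" already present; 3 new (r, m, g)
  "pmprggrg" → prefix "pmp" already present; 5 new (r, g, g, r, g)
  "prppgpmp" → prefix "p" already present; 7 new (r, p, p, g, p, m, p)
  "pr" → prefix "pr" already present; 0 new (none)
  "prgpmppg" → prefix "pr" already present; 6 new (g, p, m, p, p, g)
  "prm" → prefix "pr" already present; 1 new (m)
  "pmrpgm" → prefix "pm" already present; 4 new (r, p, g, m)
  "pppppmppm" → prefix "pp" already present; 7 new (p, p, p, m, p, p, m)
  "pmgpmgg" → prefix "pmgp" already present; 3 new (m, g, g)
Total nodes = 2 + 4 + 5 + 0 + 6 + 4 + 2 + 3 + 5 + 7 + 0 + 6 + 1 + 4 + 7 + 3 = 59

59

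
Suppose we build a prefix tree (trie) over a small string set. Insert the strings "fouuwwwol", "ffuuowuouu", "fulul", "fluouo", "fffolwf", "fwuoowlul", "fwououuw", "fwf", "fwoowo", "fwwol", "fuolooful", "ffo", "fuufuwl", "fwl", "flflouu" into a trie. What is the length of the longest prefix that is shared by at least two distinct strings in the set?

Look for the deepest trie node that still has at least two words in its subtree.
"fwoowo" and "fwououuw" agree on "fwo" (3 characters) before diverging; nothing deeper is shared.
Longest shared-prefix length: 3

3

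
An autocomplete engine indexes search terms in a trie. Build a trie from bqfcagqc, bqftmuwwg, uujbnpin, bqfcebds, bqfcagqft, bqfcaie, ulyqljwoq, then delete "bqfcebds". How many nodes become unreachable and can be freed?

After clearing the end-marker at "bqfcebds", prune upward until reaching a node still needed by another word.
The suffix "ebds" (4 nodes) is used only by "bqfcebds"; the node for "bqfc" still has the child "a", so pruning stops there.
Nodes removed: 4

4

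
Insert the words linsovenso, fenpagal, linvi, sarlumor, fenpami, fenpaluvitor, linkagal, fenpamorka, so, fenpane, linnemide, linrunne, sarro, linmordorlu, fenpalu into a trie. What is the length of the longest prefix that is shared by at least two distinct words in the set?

Look for the deepest trie node that still has at least two words in its subtree.
e.g. "fenpalu" and "fenpaluvitor" share the prefix "fenpalu" of length 7; no pair shares a longer one.
Longest shared-prefix length: 7

7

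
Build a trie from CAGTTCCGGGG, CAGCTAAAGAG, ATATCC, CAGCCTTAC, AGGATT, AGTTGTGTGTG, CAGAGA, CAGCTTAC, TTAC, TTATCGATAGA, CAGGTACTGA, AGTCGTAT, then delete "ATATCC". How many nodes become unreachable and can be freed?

5

Walk "ATATCC" from the leaf back toward the root, removing each node that no remaining word uses.
The suffix "TATCC" (5 nodes) is used only by "ATATCC"; the node for "A" still has the child "G", so pruning stops there.
Nodes removed: 5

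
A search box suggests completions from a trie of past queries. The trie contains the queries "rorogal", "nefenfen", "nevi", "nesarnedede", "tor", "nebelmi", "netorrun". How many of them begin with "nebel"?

1

Traverse to the node for "nebel", then collect every word in that subtree.
Words under "nebel": nebelmi
Count: 1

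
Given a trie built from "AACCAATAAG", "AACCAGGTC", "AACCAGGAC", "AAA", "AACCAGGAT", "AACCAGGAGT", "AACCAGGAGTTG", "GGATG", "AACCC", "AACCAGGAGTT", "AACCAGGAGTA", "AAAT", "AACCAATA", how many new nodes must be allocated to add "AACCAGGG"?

1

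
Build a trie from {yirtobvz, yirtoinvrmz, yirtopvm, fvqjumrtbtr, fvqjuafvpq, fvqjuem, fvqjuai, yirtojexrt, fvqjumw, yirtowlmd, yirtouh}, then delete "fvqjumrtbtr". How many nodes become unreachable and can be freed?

5

A node on "fvqjumrtbtr"'s path can go only if nothing else ends at it or branches off below it.
The suffix "rtbtr" (5 nodes) is used only by "fvqjumrtbtr"; the node for "fvqjum" still has the child "w", so pruning stops there.
Nodes removed: 5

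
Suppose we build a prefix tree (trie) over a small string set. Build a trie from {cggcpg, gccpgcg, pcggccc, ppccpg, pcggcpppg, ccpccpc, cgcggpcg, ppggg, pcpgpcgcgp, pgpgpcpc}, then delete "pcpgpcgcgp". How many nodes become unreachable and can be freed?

8

A node on "pcpgpcgcgp"'s path can go only if nothing else ends at it or branches off below it.
The suffix "pgpcgcgp" (8 nodes) is used only by "pcpgpcgcgp"; the node for "pc" still has the child "g", so pruning stops there.
Nodes removed: 8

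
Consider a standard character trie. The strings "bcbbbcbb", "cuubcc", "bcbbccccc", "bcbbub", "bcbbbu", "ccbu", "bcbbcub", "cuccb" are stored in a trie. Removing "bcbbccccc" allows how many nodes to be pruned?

4

A node on "bcbbccccc"'s path can go only if nothing else ends at it or branches off below it.
The suffix "cccc" (4 nodes) is used only by "bcbbccccc"; the node for "bcbbc" still has the child "u", so pruning stops there.
Nodes removed: 4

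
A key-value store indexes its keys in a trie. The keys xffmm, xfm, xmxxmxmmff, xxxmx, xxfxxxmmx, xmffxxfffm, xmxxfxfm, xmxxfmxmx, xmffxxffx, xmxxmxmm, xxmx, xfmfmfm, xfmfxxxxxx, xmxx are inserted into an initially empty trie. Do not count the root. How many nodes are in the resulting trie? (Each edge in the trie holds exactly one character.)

55

Count nodes per top-level branch (shared prefixes stored once):
  'x'-branch (xffmm, xfm, xfmfmfm, xfmfxxxxxx, xmffxxfffm, xmffxxffx, xmxx, xmxxfmxmx, xmxxfxfm, xmxxmxmm, xmxxmxmmff, xxfxxxmmx, xxmx, xxxmx): 55 nodes
Sum: 55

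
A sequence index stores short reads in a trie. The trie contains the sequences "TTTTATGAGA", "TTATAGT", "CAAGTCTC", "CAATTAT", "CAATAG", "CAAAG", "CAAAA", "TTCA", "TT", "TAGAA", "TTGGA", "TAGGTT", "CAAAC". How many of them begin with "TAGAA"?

Walk to "TAGAA"; the words in its subtree are exactly those with that prefix.
Words under "TAGAA": TAGAA
Count: 1

1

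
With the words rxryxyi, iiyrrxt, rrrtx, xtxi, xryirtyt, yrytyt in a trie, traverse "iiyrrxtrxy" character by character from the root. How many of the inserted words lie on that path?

Traverse "iiyrrxtrxy" character by character; count nodes along the way that are marked as word ends.
Prefixes of the query that are stored words: "iiyrrxt"
Count: 1

1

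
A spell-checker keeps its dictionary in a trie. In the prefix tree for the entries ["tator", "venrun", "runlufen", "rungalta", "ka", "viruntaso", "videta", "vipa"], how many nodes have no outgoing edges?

Leaves are exactly the stored words that no other stored word extends.
Those words: "ka", "rungalta", "runlufen", "tator", "venrun", "videta", "vipa", "viruntaso"
Leaf count: 8

8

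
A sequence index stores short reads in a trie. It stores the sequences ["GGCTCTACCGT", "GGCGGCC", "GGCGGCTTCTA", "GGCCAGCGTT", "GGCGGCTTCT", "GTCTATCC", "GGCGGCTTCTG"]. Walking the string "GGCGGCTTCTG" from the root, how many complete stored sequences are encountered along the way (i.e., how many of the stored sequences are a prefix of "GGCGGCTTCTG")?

2

Traverse "GGCGGCTTCTG" character by character; count nodes along the way that are marked as word ends.
Prefixes of the query that are stored words: "GGCGGCTTCT", "GGCGGCTTCTG"
Count: 2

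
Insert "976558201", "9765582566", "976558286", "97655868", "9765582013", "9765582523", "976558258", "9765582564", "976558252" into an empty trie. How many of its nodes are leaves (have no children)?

7

A leaf is a node with no children — equivalently, the end of a word that is not a proper prefix of any other stored word.
Those words: "9765582013", "9765582523", "9765582564", "9765582566", "976558258", "976558286", "97655868"
Leaf count: 7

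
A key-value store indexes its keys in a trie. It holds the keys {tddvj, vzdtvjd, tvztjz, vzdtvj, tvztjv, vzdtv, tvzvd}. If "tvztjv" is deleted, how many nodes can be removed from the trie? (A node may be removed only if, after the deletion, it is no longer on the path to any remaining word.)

After clearing the end-marker at "tvztjv", prune upward until reaching a node still needed by another word.
The suffix "v" (1 node) is used only by "tvztjv"; the node for "tvztj" still has the child "z", so pruning stops there.
Nodes removed: 1

1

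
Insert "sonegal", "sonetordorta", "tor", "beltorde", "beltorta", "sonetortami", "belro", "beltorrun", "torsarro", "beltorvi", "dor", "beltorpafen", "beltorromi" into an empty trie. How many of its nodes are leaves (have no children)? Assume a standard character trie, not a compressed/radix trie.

A leaf is a node with no children — equivalently, the end of a word that is not a proper prefix of any other stored word.
Those words: "belro", "beltorde", "beltorpafen", "beltorromi", "beltorrun", "beltorta", "beltorvi", "dor", "sonegal", "sonetordorta", "sonetortami", "torsarro"
Leaf count: 12

12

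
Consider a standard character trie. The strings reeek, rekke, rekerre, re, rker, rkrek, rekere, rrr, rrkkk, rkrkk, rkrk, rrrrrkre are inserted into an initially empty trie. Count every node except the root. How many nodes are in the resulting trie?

31

Insert word by word; a character creates a node only if that edge doesn't already exist:
  "reeek" → 5 new (r, e, e, e, k)
  "rekke" → prefix "re" already present; 3 new (k, k, e)
  "rekerre" → prefix "rek" already present; 4 new (e, r, r, e)
  "re" → prefix "re" already present; 0 new (none)
  "rker" → prefix "r" already present; 3 new (k, e, r)
  "rkrek" → prefix "rk" already present; 3 new (r, e, k)
  "rekere" → prefix "reker" already present; 1 new (e)
  "rrr" → prefix "r" already present; 2 new (r, r)
  "rrkkk" → prefix "rr" already present; 3 new (k, k, k)
  "rkrkk" → prefix "rkr" already present; 2 new (k, k)
  "rkrk" → prefix "rkrk" already present; 0 new (none)
  "rrrrrkre" → prefix "rrr" already present; 5 new (r, r, k, r, e)
Total nodes = 5 + 3 + 4 + 0 + 3 + 3 + 1 + 2 + 3 + 2 + 0 + 5 = 31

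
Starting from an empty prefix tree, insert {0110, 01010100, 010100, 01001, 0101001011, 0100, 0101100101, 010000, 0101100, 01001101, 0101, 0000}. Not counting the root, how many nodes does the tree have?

31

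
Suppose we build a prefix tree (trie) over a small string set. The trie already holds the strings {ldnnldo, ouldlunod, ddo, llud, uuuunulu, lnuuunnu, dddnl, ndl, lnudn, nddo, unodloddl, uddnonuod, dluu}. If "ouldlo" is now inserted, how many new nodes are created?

1

Walking "ouldlo" from the root, the first 5 characters ("ouldl") follow existing edges; "o" is the first miss.
Each of the 1 remaining characters creates one node.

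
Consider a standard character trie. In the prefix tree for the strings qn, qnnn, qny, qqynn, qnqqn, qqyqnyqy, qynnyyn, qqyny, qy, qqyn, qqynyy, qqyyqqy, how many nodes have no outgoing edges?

8

Leaves are exactly the stored words that no other stored word extends.
Those words: "qnnn", "qnqqn", "qny", "qqynn", "qqynyy", "qqyqnyqy", "qqyyqqy", "qynnyyn"
Leaf count: 8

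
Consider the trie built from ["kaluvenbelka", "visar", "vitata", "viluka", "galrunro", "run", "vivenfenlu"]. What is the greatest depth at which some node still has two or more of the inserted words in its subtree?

2

The deepest shared node is where two words last agree before diverging.
"viluka" and "visar" agree on "vi" (2 characters) before diverging; nothing deeper is shared.
Longest shared-prefix length: 2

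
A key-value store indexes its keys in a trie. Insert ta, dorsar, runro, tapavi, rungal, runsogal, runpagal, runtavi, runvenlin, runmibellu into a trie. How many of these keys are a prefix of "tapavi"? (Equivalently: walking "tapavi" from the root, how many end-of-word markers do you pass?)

2

Walk "tapavi" from the root; an end-of-word marker is hit whenever a stored word is a prefix of "tapavi".
Prefixes of the query that are stored words: "ta", "tapavi"
Count: 2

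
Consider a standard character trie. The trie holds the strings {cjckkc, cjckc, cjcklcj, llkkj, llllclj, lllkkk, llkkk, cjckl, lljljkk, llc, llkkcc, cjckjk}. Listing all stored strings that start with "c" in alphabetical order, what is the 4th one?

Words with prefix "c", in lexicographic order: "cjckc", "cjckjk", "cjckkc", "cjckl", "cjcklcj"
The 4th is cjckl.

cjckl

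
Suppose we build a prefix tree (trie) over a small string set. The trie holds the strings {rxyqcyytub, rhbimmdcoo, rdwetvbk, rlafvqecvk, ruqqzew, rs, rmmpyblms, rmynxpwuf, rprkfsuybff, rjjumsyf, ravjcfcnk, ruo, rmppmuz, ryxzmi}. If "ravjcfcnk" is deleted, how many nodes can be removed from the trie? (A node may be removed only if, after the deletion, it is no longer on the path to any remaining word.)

8

After clearing the end-marker at "ravjcfcnk", prune upward until reaching a node still needed by another word.
The suffix "avjcfcnk" (8 nodes) is used only by "ravjcfcnk"; the node for "r" still has the child "x", so pruning stops there.
Nodes removed: 8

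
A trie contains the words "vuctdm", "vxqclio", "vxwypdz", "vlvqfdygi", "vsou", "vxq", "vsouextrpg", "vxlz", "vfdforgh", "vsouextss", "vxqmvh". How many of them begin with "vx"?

Traverse to the node for "vx", then collect every word in that subtree.
Words under "vx": vxlz, vxq, vxqclio, vxqmvh, vxwypdz
Count: 5

5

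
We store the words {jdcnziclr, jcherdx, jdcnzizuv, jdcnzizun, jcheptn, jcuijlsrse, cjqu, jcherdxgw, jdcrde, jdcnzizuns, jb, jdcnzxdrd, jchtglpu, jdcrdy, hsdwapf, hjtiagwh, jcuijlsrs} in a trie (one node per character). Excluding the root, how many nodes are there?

Trace insertions, counting only characters that open a new branch:
  "jdcnziclr" → 9 new (j, d, c, n, z, i, c, l, r)
  "jcherdx" → prefix "j" already present; 6 new (c, h, e, r, d, x)
  "jdcnzizuv" → prefix "jdcnzi" already present; 3 new (z, u, v)
  "jdcnzizun" → prefix "jdcnzizu" already present; 1 new (n)
  "jcheptn" → prefix "jche" already present; 3 new (p, t, n)
  "jcuijlsrse" → prefix "jc" already present; 8 new (u, i, j, l, s, r, s, e)
  "cjqu" → 4 new (c, j, q, u)
  "jcherdxgw" → prefix "jcherdx" already present; 2 new (g, w)
  "jdcrde" → prefix "jdc" already present; 3 new (r, d, e)
  "jdcnzizuns" → prefix "jdcnzizun" already present; 1 new (s)
  "jb" → prefix "j" already present; 1 new (b)
  "jdcnzxdrd" → prefix "jdcnz" already present; 4 new (x, d, r, d)
  "jchtglpu" → prefix "jch" already present; 5 new (t, g, l, p, u)
  "jdcrdy" → prefix "jdcrd" already present; 1 new (y)
  "hsdwapf" → 7 new (h, s, d, w, a, p, f)
  "hjtiagwh" → prefix "h" already present; 7 new (j, t, i, a, g, w, h)
  "jcuijlsrs" → prefix "jcuijlsrs" already present; 0 new (none)
Total nodes = 9 + 6 + 3 + 1 + 3 + 8 + 4 + 2 + 3 + 1 + 1 + 4 + 5 + 1 + 7 + 7 + 0 = 65

65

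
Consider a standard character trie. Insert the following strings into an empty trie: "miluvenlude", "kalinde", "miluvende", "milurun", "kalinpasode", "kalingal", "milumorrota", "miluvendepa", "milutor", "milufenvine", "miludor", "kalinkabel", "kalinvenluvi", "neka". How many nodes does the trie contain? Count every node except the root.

Count nodes per top-level branch (shared prefixes stored once):
  'k'-branch (kalinde, kalingal, kalinkabel, kalinpasode, kalinvenluvi): 28 nodes
  'm'-branch (miludor, milufenvine, milumorrota, milurun, milutor, miluvende, miluvendepa, miluvenlude): 38 nodes
  'n'-branch (neka): 4 nodes
Sum: 70

70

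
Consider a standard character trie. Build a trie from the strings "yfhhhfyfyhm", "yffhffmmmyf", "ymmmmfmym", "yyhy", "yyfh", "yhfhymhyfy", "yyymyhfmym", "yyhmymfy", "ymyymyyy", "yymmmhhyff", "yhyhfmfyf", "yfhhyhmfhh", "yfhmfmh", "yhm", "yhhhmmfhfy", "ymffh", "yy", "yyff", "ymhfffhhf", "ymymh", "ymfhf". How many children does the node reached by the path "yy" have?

4

Walk "yy" from the root, arriving at one node.
Characters that immediately follow "yy" among the stored strings: {f, h, m, y}.
That node has 4 child edges.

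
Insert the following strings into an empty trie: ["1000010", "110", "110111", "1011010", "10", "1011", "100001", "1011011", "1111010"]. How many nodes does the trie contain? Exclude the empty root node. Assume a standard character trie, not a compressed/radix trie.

23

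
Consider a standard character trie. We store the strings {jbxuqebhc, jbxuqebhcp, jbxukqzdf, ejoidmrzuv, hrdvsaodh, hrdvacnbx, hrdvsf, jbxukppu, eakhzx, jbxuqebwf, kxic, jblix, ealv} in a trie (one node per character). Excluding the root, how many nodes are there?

Count nodes per top-level branch (shared prefixes stored once):
  'e'-branch (eakhzx, ealv, ejoidmrzuv): 17 nodes
  'h'-branch (hrdvacnbx, hrdvsaodh, hrdvsf): 15 nodes
  'j'-branch (jblix, jbxukppu, jbxukqzdf, jbxuqebhc, jbxuqebhcp, jbxuqebwf): 23 nodes
  'k'-branch (kxic): 4 nodes
Sum: 59

59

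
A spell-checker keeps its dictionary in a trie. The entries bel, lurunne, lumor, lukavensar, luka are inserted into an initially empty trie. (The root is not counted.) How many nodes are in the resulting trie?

Trie structure (* marks end of a word):
(root)
├─ b
│  └─ e
│     └─ l *
└─ l
   └─ u
      ├─ k
      │  └─ a *
      │     └─ v
      │        └─ e
      │           └─ n
      │              └─ s
      │                 └─ a
      │                    └─ r *
      ├─ m
      │  └─ o
      │     └─ r *
      └─ r
         └─ u
            └─ n
               └─ n
                  └─ e *
Counting every labelled node above: 21.

21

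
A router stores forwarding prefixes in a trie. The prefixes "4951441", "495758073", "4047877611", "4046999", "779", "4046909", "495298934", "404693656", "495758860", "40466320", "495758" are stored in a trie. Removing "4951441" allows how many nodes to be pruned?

Walk "4951441" from the leaf back toward the root, removing each node that no remaining word uses.
The suffix "1441" (4 nodes) is used only by "4951441"; the node for "495" still has the child "7", so pruning stops there.
Nodes removed: 4

4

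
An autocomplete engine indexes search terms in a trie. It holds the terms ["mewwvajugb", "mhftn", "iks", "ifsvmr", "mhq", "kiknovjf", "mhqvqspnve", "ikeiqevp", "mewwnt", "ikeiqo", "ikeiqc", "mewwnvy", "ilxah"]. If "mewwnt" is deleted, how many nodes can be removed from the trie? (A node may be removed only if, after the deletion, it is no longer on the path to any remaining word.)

1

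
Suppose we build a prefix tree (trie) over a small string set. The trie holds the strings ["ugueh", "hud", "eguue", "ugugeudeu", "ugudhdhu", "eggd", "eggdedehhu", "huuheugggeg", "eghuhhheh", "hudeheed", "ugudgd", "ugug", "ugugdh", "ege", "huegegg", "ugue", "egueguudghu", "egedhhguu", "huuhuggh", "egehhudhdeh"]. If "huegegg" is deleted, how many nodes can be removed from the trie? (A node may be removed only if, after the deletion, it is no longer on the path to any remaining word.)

After clearing the end-marker at "huegegg", prune upward until reaching a node still needed by another word.
The suffix "egegg" (5 nodes) is used only by "huegegg"; the node for "hu" still has the child "d", so pruning stops there.
Nodes removed: 5

5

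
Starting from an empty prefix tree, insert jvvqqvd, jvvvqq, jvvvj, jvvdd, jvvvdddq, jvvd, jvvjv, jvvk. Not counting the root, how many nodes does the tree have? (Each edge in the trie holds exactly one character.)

20

Insert word by word; a character creates a node only if that edge doesn't already exist:
  "jvvqqvd" → 7 new (j, v, v, q, q, v, d)
  "jvvvqq" → prefix "jvv" already present; 3 new (v, q, q)
  "jvvvj" → prefix "jvvv" already present; 1 new (j)
  "jvvdd" → prefix "jvv" already present; 2 new (d, d)
  "jvvvdddq" → prefix "jvvv" already present; 4 new (d, d, d, q)
  "jvvd" → prefix "jvvd" already present; 0 new (none)
  "jvvjv" → prefix "jvv" already present; 2 new (j, v)
  "jvvk" → prefix "jvv" already present; 1 new (k)
Total nodes = 7 + 3 + 1 + 2 + 4 + 0 + 2 + 1 = 20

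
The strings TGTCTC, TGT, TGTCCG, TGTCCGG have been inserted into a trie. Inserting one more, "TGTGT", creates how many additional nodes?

2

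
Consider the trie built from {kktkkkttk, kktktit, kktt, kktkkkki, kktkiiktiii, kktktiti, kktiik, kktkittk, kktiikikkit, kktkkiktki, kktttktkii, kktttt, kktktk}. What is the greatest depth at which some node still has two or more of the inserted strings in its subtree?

7

Look for the deepest trie node that still has at least two words in its subtree.
e.g. "kktktit" and "kktktiti" share the prefix "kktktit" of length 7; no pair shares a longer one.
Longest shared-prefix length: 7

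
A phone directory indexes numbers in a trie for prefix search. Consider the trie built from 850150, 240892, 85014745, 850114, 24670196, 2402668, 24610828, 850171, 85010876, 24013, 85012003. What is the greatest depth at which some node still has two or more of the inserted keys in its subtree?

Look for the deepest trie node that still has at least two words in its subtree.
e.g. "85010876" and "850114" share the prefix "8501" of length 4; no pair shares a longer one.
Longest shared-prefix length: 4

4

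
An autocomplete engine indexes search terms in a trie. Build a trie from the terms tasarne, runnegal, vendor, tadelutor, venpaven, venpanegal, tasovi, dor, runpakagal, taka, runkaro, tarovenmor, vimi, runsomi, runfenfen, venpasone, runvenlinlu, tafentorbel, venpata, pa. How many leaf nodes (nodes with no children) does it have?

20

Leaves are exactly the stored words that no other stored word extends.
Those words: "dor", "pa", "runfenfen", "runkaro", "runnegal", "runpakagal", "runsomi", "runvenlinlu", "tadelutor", "tafentorbel", "taka", "tarovenmor", "tasarne", "tasovi", "vendor", "venpanegal", "venpasone", "venpata", "venpaven", "vimi"
Leaf count: 20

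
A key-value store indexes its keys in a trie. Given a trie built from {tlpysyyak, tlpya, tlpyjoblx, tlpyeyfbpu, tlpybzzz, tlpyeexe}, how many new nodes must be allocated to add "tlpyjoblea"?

"tlpyjobl" is already a path in the trie; the remaining "ea" must be added.
New nodes needed: |"tlpyjoblea"| − 8 = 10 − 8 = 2.

2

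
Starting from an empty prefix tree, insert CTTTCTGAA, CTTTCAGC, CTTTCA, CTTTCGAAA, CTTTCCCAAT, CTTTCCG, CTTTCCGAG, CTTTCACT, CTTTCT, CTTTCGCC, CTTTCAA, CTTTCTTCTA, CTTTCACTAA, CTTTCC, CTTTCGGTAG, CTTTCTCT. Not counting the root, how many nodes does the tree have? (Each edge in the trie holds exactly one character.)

41

Trace insertions, counting only characters that open a new branch:
  "CTTTCTGAA" → 9 new (C, T, T, T, C, T, G, A, A)
  "CTTTCAGC" → prefix "CTTTC" already present; 3 new (A, G, C)
  "CTTTCA" → prefix "CTTTCA" already present; 0 new (none)
  "CTTTCGAAA" → prefix "CTTTC" already present; 4 new (G, A, A, A)
  "CTTTCCCAAT" → prefix "CTTTC" already present; 5 new (C, C, A, A, T)
  "CTTTCCG" → prefix "CTTTCC" already present; 1 new (G)
  "CTTTCCGAG" → prefix "CTTTCCG" already present; 2 new (A, G)
  "CTTTCACT" → prefix "CTTTCA" already present; 2 new (C, T)
  "CTTTCT" → prefix "CTTTCT" already present; 0 new (none)
  "CTTTCGCC" → prefix "CTTTCG" already present; 2 new (C, C)
  "CTTTCAA" → prefix "CTTTCA" already present; 1 new (A)
  "CTTTCTTCTA" → prefix "CTTTCT" already present; 4 new (T, C, T, A)
  "CTTTCACTAA" → prefix "CTTTCACT" already present; 2 new (A, A)
  "CTTTCC" → prefix "CTTTCC" already present; 0 new (none)
  "CTTTCGGTAG" → prefix "CTTTCG" already present; 4 new (G, T, A, G)
  "CTTTCTCT" → prefix "CTTTCT" already present; 2 new (C, T)
Total nodes = 9 + 3 + 0 + 4 + 5 + 1 + 2 + 2 + 0 + 2 + 1 + 4 + 2 + 0 + 4 + 2 = 41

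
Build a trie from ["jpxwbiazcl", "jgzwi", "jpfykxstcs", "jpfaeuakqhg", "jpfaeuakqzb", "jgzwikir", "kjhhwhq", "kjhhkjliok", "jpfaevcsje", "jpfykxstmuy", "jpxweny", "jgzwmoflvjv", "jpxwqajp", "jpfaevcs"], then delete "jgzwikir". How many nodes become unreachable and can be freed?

3

After clearing the end-marker at "jgzwikir", prune upward until reaching a node still needed by another word.
The suffix "kir" (3 nodes) is used only by "jgzwikir"; "jgzwi" is itself a stored word, so pruning stops there.
Nodes removed: 3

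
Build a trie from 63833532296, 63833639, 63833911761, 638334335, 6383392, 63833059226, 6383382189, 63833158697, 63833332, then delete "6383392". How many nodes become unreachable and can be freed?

1

Walk "6383392" from the leaf back toward the root, removing each node that no remaining word uses.
The suffix "2" (1 node) is used only by "6383392"; the node for "638339" still has the child "1", so pruning stops there.
Nodes removed: 1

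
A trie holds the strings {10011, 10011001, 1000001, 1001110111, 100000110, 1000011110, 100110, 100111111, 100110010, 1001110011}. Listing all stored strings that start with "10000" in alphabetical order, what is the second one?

100000110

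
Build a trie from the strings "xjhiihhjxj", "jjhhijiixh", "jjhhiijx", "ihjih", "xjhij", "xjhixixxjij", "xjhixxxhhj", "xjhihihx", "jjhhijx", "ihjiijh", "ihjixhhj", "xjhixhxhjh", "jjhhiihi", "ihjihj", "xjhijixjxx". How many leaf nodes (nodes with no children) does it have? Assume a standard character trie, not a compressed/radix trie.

Leaves are exactly the stored words that no other stored word extends.
Those words: "ihjihj", "ihjiijh", "ihjixhhj", "jjhhiihi", "jjhhiijx", "jjhhijiixh", "jjhhijx", "xjhihihx", "xjhiihhjxj", "xjhijixjxx", "xjhixhxhjh", "xjhixixxjij", "xjhixxxhhj"
Leaf count: 13

13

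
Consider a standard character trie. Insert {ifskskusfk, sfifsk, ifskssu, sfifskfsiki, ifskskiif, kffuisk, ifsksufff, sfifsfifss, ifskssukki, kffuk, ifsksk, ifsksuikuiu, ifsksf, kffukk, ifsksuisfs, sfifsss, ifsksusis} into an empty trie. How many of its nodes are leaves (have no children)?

13

A leaf is a node with no children — equivalently, the end of a word that is not a proper prefix of any other stored word.
Those words: "ifsksf", "ifskskiif", "ifskskusfk", "ifskssukki", "ifsksufff", "ifsksuikuiu", "ifsksuisfs", "ifsksusis", "kffuisk", "kffukk", "sfifsfifss", "sfifskfsiki", "sfifsss"
Leaf count: 13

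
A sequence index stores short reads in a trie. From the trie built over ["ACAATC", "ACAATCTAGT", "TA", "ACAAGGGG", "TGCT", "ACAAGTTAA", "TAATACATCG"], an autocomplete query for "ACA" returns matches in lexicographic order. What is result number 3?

Words with prefix "ACA", in lexicographic order: "ACAAGGGG", "ACAAGTTAA", "ACAATC", "ACAATCTAGT"
The 3rd is ACAATC.

ACAATC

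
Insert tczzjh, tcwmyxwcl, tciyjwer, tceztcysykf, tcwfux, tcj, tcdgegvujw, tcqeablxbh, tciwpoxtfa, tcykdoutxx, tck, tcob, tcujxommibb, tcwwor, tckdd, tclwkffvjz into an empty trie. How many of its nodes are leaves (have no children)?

15

A leaf is a node with no children — equivalently, the end of a word that is not a proper prefix of any other stored word.
Those words: "tcdgegvujw", "tceztcysykf", "tciwpoxtfa", "tciyjwer", "tcj", "tckdd", "tclwkffvjz", "tcob", "tcqeablxbh", "tcujxommibb", "tcwfux", "tcwmyxwcl", "tcwwor", "tcykdoutxx", "tczzjh"
Leaf count: 15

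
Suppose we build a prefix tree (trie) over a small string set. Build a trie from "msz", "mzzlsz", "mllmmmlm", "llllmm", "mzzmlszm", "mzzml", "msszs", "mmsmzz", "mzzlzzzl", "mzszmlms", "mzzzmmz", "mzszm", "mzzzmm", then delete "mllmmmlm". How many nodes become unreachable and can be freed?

7

After clearing the end-marker at "mllmmmlm", prune upward until reaching a node still needed by another word.
The suffix "llmmmlm" (7 nodes) is used only by "mllmmmlm"; the node for "m" still has the child "s", so pruning stops there.
Nodes removed: 7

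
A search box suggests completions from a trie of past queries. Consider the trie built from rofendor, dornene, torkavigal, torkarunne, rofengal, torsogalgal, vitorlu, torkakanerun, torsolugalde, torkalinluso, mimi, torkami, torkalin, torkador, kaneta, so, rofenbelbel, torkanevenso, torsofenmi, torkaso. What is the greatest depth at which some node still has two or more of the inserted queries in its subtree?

8

The deepest shared node is where two words last agree before diverging.
"torkalin" and "torkalinluso" agree on "torkalin" (8 characters) before diverging; nothing deeper is shared.
Longest shared-prefix length: 8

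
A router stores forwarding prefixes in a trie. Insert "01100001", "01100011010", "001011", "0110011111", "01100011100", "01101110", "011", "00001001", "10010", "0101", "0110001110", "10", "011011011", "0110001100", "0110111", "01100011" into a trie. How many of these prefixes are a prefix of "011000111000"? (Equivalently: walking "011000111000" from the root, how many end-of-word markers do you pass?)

4

Traverse "011000111000" character by character; count nodes along the way that are marked as word ends.
Prefixes of the query that are stored words: "011", "01100011", "0110001110", "01100011100"
Count: 4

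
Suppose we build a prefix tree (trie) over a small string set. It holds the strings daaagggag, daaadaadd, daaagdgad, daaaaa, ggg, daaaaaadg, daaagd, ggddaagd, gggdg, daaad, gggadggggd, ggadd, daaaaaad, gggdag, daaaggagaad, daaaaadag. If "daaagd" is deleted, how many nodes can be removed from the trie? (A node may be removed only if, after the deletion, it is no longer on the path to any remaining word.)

After clearing the end-marker at "daaagd", prune upward until reaching a node still needed by another word.
Every node on "daaagd" is still needed (e.g. by "daaagdgad"), so nothing is freed.
Nodes removed: 0

0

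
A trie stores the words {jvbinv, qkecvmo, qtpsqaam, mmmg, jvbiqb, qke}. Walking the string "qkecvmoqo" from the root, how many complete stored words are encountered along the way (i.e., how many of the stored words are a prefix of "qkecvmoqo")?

2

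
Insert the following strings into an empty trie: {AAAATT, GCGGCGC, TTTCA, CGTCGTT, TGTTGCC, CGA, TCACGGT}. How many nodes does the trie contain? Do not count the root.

38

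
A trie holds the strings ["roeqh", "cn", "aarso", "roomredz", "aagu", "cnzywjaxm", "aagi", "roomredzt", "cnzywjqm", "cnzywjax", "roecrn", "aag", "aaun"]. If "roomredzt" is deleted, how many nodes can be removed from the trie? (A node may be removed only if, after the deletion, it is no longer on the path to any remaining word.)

1

Walk "roomredzt" from the leaf back toward the root, removing each node that no remaining word uses.
The suffix "t" (1 node) is used only by "roomredzt"; "roomredz" is itself a stored word, so pruning stops there.
Nodes removed: 1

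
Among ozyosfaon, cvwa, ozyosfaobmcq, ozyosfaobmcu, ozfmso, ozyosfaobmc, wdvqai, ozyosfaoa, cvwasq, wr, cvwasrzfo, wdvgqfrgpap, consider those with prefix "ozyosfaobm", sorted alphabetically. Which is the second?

ozyosfaobmcq

Filter for "ozyosfaobm…" and sort: "ozyosfaobmc", "ozyosfaobmcq", "ozyosfaobmcu"
The 2nd is ozyosfaobmcq.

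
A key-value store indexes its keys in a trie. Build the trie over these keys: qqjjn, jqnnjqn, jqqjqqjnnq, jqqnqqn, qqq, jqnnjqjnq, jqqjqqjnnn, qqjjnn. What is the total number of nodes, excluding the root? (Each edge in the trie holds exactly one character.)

30

Insert word by word; a character creates a node only if that edge doesn't already exist:
  "qqjjn" → 5 new (q, q, j, j, n)
  "jqnnjqn" → 7 new (j, q, n, n, j, q, n)
  "jqqjqqjnnq" → prefix "jq" already present; 8 new (q, j, q, q, j, n, n, q)
  "jqqnqqn" → prefix "jqq" already present; 4 new (n, q, q, n)
  "qqq" → prefix "qq" already present; 1 new (q)
  "jqnnjqjnq" → prefix "jqnnjq" already present; 3 new (j, n, q)
  "jqqjqqjnnn" → prefix "jqqjqqjnn" already present; 1 new (n)
  "qqjjnn" → prefix "qqjjn" already present; 1 new (n)
Total nodes = 5 + 7 + 8 + 4 + 1 + 3 + 1 + 1 = 30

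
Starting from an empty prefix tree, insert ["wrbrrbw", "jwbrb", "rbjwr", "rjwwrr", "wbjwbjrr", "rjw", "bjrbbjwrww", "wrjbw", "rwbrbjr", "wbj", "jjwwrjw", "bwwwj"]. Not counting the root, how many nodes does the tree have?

Trace insertions, counting only characters that open a new branch:
  "wrbrrbw" → 7 new (w, r, b, r, r, b, w)
  "jwbrb" → 5 new (j, w, b, r, b)
  "rbjwr" → 5 new (r, b, j, w, r)
  "rjwwrr" → prefix "r" already present; 5 new (j, w, w, r, r)
  "wbjwbjrr" → prefix "w" already present; 7 new (b, j, w, b, j, r, r)
  "rjw" → prefix "rjw" already present; 0 new (none)
  "bjrbbjwrww" → 10 new (b, j, r, b, b, j, w, r, w, w)
  "wrjbw" → prefix "wr" already present; 3 new (j, b, w)
  "rwbrbjr" → prefix "r" already present; 6 new (w, b, r, b, j, r)
  "wbj" → prefix "wbj" already present; 0 new (none)
  "jjwwrjw" → prefix "j" already present; 6 new (j, w, w, r, j, w)
  "bwwwj" → prefix "b" already present; 4 new (w, w, w, j)
Total nodes = 7 + 5 + 5 + 5 + 7 + 0 + 10 + 3 + 6 + 0 + 6 + 4 = 58

58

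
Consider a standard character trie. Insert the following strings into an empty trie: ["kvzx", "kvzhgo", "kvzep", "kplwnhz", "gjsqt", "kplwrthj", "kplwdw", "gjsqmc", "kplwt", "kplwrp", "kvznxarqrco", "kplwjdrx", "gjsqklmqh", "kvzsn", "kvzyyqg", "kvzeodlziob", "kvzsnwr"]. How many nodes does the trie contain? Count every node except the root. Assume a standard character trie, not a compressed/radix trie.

62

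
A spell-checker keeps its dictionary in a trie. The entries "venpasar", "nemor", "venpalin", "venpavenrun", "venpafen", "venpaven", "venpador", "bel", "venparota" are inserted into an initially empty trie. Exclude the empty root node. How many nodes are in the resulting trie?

35

Trace insertions, counting only characters that open a new branch:
  "venpasar" → 8 new (v, e, n, p, a, s, a, r)
  "nemor" → 5 new (n, e, m, o, r)
  "venpalin" → prefix "venpa" already present; 3 new (l, i, n)
  "venpavenrun" → prefix "venpa" already present; 6 new (v, e, n, r, u, n)
  "venpafen" → prefix "venpa" already present; 3 new (f, e, n)
  "venpaven" → prefix "venpaven" already present; 0 new (none)
  "venpador" → prefix "venpa" already present; 3 new (d, o, r)
  "bel" → 3 new (b, e, l)
  "venparota" → prefix "venpa" already present; 4 new (r, o, t, a)
Total nodes = 8 + 5 + 3 + 6 + 3 + 0 + 3 + 3 + 4 = 35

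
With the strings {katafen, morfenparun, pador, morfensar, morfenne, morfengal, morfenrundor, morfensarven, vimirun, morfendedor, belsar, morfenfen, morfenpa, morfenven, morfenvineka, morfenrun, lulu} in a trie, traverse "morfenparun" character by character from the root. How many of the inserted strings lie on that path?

Walk "morfenparun" from the root; an end-of-word marker is hit whenever a stored word is a prefix of "morfenparun".
Prefixes of the query that are stored words: "morfenpa", "morfenparun"
Count: 2

2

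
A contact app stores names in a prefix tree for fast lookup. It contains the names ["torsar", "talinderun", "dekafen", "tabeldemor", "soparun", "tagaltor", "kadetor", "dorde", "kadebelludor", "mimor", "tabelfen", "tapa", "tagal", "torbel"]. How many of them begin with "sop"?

1

Filter for entries beginning with "sop":
Matches: "soparun"
Count: 1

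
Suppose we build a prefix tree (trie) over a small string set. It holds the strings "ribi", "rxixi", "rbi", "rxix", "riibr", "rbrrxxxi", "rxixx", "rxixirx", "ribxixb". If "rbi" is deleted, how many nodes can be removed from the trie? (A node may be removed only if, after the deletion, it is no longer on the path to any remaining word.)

A node on "rbi"'s path can go only if nothing else ends at it or branches off below it.
The suffix "i" (1 node) is used only by "rbi"; the node for "rb" still has the child "r", so pruning stops there.
Nodes removed: 1

1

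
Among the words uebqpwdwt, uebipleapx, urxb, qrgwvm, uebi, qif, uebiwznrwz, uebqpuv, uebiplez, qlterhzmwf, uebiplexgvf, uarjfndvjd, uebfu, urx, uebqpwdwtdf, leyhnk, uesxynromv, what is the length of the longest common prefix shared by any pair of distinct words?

9

Look for the deepest trie node that still has at least two words in its subtree.
"uebqpwdwt" and "uebqpwdwtdf" agree on "uebqpwdwt" (9 characters) before diverging; nothing deeper is shared.
Longest shared-prefix length: 9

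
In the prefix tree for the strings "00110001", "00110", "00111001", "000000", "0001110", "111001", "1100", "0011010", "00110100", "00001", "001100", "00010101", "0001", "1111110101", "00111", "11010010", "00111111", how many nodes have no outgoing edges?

12

A leaf is a node with no children — equivalently, the end of a word that is not a proper prefix of any other stored word.
Those words: "000000", "00001", "00010101", "0001110", "00110001", "00110100", "00111001", "00111111", "1100", "11010010", "111001", "1111110101"
Leaf count: 12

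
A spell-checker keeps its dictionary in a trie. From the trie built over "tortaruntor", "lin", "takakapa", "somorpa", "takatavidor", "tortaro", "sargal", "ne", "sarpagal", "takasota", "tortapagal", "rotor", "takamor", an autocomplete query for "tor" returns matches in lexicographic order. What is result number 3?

tortaruntor

Words with prefix "tor", in lexicographic order: "tortapagal", "tortaro", "tortaruntor"
The 3rd is tortaruntor.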